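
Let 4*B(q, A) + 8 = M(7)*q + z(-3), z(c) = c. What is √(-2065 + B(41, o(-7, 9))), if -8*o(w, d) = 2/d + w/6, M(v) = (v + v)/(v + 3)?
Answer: I*√51335/5 ≈ 45.314*I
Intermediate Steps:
M(v) = 2*v/(3 + v) (M(v) = (2*v)/(3 + v) = 2*v/(3 + v))
o(w, d) = -1/(4*d) - w/48 (o(w, d) = -(2/d + w/6)/8 = -1/(4*d) - w/48)
B(q, A) = -11/4 + 7*q/20 (B(q, A) = -2 + ((2*7/(3 + 7))*q - 3)/4 = -2 + ((2*7/10)*q - 3)/4 = -2 + ((2*7*(⅒))*q - 3)/4 = -2 + (7*q/5 - 3)/4 = -2 + (-3 + 7*q/5)/4 = -2 + (-¾ + 7*q/20) = -11/4 + 7*q/20)
√(-2065 + B(41, o(-7, 9))) = √(-2065 + (-11/4 + (7/20)*41)) = √(-2065 + (-11/4 + 287/20)) = √(-2065 + 58/5) = √(-10267/5) = I*√51335/5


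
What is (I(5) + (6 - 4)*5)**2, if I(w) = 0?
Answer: 100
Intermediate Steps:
(I(5) + (6 - 4)*5)**2 = (0 + (6 - 4)*5)**2 = (0 + 2*5)**2 = (0 + 10)**2 = 10**2 = 100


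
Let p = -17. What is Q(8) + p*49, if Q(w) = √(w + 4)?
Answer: -833 + 2*√3 ≈ -829.54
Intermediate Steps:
Q(w) = √(4 + w)
Q(8) + p*49 = √(4 + 8) - 17*49 = √12 - 833 = 2*√3 - 833 = -833 + 2*√3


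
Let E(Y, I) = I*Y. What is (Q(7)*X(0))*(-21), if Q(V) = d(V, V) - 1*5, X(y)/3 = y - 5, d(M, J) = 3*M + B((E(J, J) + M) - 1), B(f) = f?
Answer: 22365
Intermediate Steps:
d(M, J) = -1 + J² + 4*M (d(M, J) = 3*M + ((J*J + M) - 1) = 3*M + ((J² + M) - 1) = 3*M + ((M + J²) - 1) = 3*M + (-1 + M + J²) = -1 + J² + 4*M)
X(y) = -15 + 3*y (X(y) = 3*(y - 5) = 3*(-5 + y) = -15 + 3*y)
Q(V) = -6 + V² + 4*V (Q(V) = (-1 + V² + 4*V) - 1*5 = (-1 + V² + 4*V) - 5 = -6 + V² + 4*V)
(Q(7)*X(0))*(-21) = ((-6 + 7² + 4*7)*(-15 + 3*0))*(-21) = ((-6 + 49 + 28)*(-15 + 0))*(-21) = (71*(-15))*(-21) = -1065*(-21) = 22365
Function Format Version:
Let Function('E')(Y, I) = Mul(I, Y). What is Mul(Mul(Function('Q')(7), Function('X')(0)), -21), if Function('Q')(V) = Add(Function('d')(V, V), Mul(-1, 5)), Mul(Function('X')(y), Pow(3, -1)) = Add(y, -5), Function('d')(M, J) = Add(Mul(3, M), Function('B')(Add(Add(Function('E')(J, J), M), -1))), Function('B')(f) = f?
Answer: 22365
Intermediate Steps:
Function('d')(M, J) = Add(-1, Pow(J, 2), Mul(4, M)) (Function('d')(M, J) = Add(Mul(3, M), Add(Add(Mul(J, J), M), -1)) = Add(Mul(3, M), Add(Add(Pow(J, 2), M), -1)) = Add(Mul(3, M), Add(Add(M, Pow(J, 2)), -1)) = Add(Mul(3, M), Add(-1, M, Pow(J, 2))) = Add(-1, Pow(J, 2), Mul(4, M)))
Function('X')(y) = Add(-15, Mul(3, y)) (Function('X')(y) = Mul(3, Add(y, -5)) = Mul(3, Add(-5, y)) = Add(-15, Mul(3, y)))
Function('Q')(V) = Add(-6, Pow(V, 2), Mul(4, V)) (Function('Q')(V) = Add(Add(-1, Pow(V, 2), Mul(4, V)), Mul(-1, 5)) = Add(Add(-1, Pow(V, 2), Mul(4, V)), -5) = Add(-6, Pow(V, 2), Mul(4, V)))
Mul(Mul(Function('Q')(7), Function('X')(0)), -21) = Mul(Mul(Add(-6, Pow(7, 2), Mul(4, 7)), Add(-15, Mul(3, 0))), -21) = Mul(Mul(Add(-6, 49, 28), Add(-15, 0)), -21) = Mul(Mul(71, -15), -21) = Mul(-1065, -21) = 22365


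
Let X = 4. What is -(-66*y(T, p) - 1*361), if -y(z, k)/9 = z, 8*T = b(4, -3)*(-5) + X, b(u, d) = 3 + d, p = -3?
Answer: 64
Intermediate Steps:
T = ½ (T = ((3 - 3)*(-5) + 4)/8 = (0*(-5) + 4)/8 = (0 + 4)/8 = (⅛)*4 = ½ ≈ 0.50000)
y(z, k) = -9*z
-(-66*y(T, p) - 1*361) = -(-(-594)/2 - 1*361) = -(-66*(-9/2) - 361) = -(297 - 361) = -1*(-64) = 64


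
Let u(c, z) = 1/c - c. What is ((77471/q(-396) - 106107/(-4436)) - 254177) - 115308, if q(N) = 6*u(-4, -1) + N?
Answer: -1224967549403/3313692 ≈ -3.6967e+5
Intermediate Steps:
q(N) = 45/2 + N (q(N) = 6*(1/(-4) - 1*(-4)) + N = 6*(-¼ + 4) + N = 6*(15/4) + N = 45/2 + N)
((77471/q(-396) - 106107/(-4436)) - 254177) - 115308 = ((77471/(45/2 - 396) - 106107/(-4436)) - 254177) - 115308 = ((77471/(-747/2) - 106107*(-1/4436)) - 254177) - 115308 = ((77471*(-2/747) + 106107/4436) - 254177) - 115308 = ((-154942/747 + 106107/4436) - 254177) - 115308 = (-608060783/3313692 - 254177) - 115308 = -842872352267/3313692 - 115308 = -1224967549403/3313692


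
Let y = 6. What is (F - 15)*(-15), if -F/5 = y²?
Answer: 2925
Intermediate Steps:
F = -180 (F = -5*6² = -5*36 = -180)
(F - 15)*(-15) = (-180 - 15)*(-15) = -195*(-15) = 2925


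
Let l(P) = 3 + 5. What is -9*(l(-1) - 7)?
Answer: -9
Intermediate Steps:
l(P) = 8
-9*(l(-1) - 7) = -9*(8 - 7) = -9*1 = -9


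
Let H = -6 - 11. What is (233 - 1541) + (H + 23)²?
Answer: -1272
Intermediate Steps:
H = -17
(233 - 1541) + (H + 23)² = (233 - 1541) + (-17 + 23)² = -1308 + 6² = -1308 + 36 = -1272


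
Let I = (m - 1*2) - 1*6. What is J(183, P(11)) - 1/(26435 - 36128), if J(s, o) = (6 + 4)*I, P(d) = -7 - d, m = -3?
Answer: -1066229/9693 ≈ -110.00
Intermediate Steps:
I = -11 (I = (-3 - 1*2) - 1*6 = (-3 - 2) - 6 = -5 - 6 = -11)
J(s, o) = -110 (J(s, o) = (6 + 4)*(-11) = 10*(-11) = -110)
J(183, P(11)) - 1/(26435 - 36128) = -110 - 1/(26435 - 36128) = -110 - 1/(-9693) = -110 - 1*(-1/9693) = -110 + 1/9693 = -1066229/9693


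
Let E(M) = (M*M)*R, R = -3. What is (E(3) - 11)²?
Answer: 1444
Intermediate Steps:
E(M) = -3*M² (E(M) = (M*M)*(-3) = M²*(-3) = -3*M²)
(E(3) - 11)² = (-3*3² - 11)² = (-3*9 - 11)² = (-27 - 11)² = (-38)² = 1444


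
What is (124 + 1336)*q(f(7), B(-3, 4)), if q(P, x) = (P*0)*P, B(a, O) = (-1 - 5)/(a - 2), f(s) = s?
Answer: 0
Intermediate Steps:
B(a, O) = -6/(-2 + a)
q(P, x) = 0 (q(P, x) = 0*P = 0)
(124 + 1336)*q(f(7), B(-3, 4)) = (124 + 1336)*0 = 1460*0 = 0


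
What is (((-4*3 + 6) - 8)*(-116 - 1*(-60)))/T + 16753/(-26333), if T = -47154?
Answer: -405308017/620853141 ≈ -0.65282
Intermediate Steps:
(((-4*3 + 6) - 8)*(-116 - 1*(-60)))/T + 16753/(-26333) = (((-4*3 + 6) - 8)*(-116 - 1*(-60)))/(-47154) + 16753/(-26333) = (((-12 + 6) - 8)*(-116 + 60))*(-1/47154) + 16753*(-1/26333) = ((-6 - 8)*(-56))*(-1/47154) - 16753/26333 = -14*(-56)*(-1/47154) - 16753/26333 = 784*(-1/47154) - 16753/26333 = -392/23577 - 16753/26333 = -405308017/620853141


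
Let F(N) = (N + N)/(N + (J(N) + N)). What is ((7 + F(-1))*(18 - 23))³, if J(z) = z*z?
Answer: -91125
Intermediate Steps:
J(z) = z²
F(N) = 2*N/(N² + 2*N) (F(N) = (N + N)/(N + (N² + N)) = (2*N)/(N + (N + N²)) = (2*N)/(N² + 2*N) = 2*N/(N² + 2*N))
((7 + F(-1))*(18 - 23))³ = ((7 + 2/(2 - 1))*(18 - 23))³ = ((7 + 2/1)*(-5))³ = ((7 + 2*1)*(-5))³ = ((7 + 2)*(-5))³ = (9*(-5))³ = (-45)³ = -91125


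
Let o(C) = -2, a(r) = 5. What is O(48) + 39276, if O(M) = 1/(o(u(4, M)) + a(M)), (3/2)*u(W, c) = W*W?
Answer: 117829/3 ≈ 39276.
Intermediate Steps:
u(W, c) = 2*W**2/3 (u(W, c) = 2*(W*W)/3 = 2*W**2/3)
O(M) = 1/3 (O(M) = 1/(-2 + 5) = 1/3)
O(48) + 39276 = 1/3 + 39276 = 117829/3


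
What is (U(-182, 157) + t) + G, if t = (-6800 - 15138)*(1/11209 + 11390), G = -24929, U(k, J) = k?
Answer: -2801117139517/11209 ≈ -2.4990e+8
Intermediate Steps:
t = -2800835670318/11209 (t = -21938*(1/11209 + 11390) = -21938*127670511/11209 = -2800835670318/11209 ≈ -2.4987e+8)
(U(-182, 157) + t) + G = (-182 - 2800835670318/11209) - 24929 = -2800837710356/11209 - 24929 = -2801117139517/11209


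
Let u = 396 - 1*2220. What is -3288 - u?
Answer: -1464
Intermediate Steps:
u = -1824 (u = 396 - 2220 = -1824)
-3288 - u = -3288 - 1*(-1824) = -3288 + 1824 = -1464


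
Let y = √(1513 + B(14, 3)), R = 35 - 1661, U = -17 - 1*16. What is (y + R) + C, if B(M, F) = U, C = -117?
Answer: -1743 + 2*√370 ≈ -1704.5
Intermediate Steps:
U = -33 (U = -17 - 16 = -33)
B(M, F) = -33
R = -1626
y = 2*√370 (y = √(1513 - 33) = √1480 = 2*√370 ≈ 38.471)
(y + R) + C = (2*√370 - 1626) - 117 = (-1626 + 2*√370) - 117 = -1743 + 2*√370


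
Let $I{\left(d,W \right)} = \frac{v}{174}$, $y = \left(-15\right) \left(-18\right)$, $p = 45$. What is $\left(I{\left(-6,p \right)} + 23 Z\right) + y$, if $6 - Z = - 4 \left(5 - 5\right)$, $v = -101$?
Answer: $\frac{70891}{174} \approx 407.42$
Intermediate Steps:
$Z = 6$ ($Z = 6 - - 4 \left(5 - 5\right) = 6 - \left(-4\right) 0 = 6 - 0 = 6 + 0 = 6$)
$y = 270$
$I{\left(d,W \right)} = - \frac{101}{174}$
$\left(I{\left(-6,p \right)} + 23 Z\right) + y = \left(- \frac{101}{174} + 23 \cdot 6\right) + 270 = \left(- \frac{101}{174} + 138\right) + 270 = \frac{23911}{174} + 270 = \frac{70891}{174}$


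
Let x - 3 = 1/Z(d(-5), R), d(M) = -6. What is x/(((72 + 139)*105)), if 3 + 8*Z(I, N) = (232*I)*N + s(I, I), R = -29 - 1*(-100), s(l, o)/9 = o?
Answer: 296659/2190885795 ≈ 0.00013541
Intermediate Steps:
s(l, o) = 9*o
R = 71 (R = -29 + 100 = 71)
Z(I, N) = -3/8 + 9*I/8 + 29*I*N (Z(I, N) = -3/8 + ((232*I)*N + 9*I)/8 = -3/8 + (232*I*N + 9*I)/8 = -3/8 + (9*I + 232*I*N)/8 = -3/8 + (9*I/8 + 29*I*N) = -3/8 + 9*I/8 + 29*I*N)
x = 296659/98889 (x = 3 + 1/(-3/8 + (9/8)*(-6) + 29*(-6)*71) = 3 + 1/(-3/8 - 27/4 - 12354) = 3 + 1/(-98889/8) = 3 - 8/98889 = 296659/98889 ≈ 2.9999)
x/(((72 + 139)*105)) = 296659/(98889*(((72 + 139)*105))) = 296659/(98889*((211*105))) = (296659/98889)/22155 = (296659/98889)*(1/22155) = 296659/2190885795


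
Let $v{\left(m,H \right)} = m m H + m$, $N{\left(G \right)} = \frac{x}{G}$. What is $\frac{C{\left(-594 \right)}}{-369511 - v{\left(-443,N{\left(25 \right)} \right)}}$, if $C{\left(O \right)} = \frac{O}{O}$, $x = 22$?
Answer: $- \frac{25}{13544178} \approx -1.8458 \cdot 10^{-6}$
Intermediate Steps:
$N{\left(G \right)} = \frac{22}{G}$
$v{\left(m,H \right)} = m + H m^{2}$ ($v{\left(m,H \right)} = m^{2} H + m = H m^{2} + m = m + H m^{2}$)
$C{\left(O \right)} = 1$
$\frac{C{\left(-594 \right)}}{-369511 - v{\left(-443,N{\left(25 \right)} \right)}} = 1 \frac{1}{-369511 - - 443 \left(1 + \frac{22}{25} \left(-443\right)\right)} = 1 \frac{1}{-369511 - - 443 \left(1 - \frac{9746}{25}\right)} = 1 \frac{1}{-369511 - \left(-443\right) \left(- \frac{9721}{25}\right)} = 1 \frac{1}{-369511 - \frac{4306403}{25}} = 1 \frac{1}{- \frac{13544178}{25}} = 1 \left(- \frac{25}{13544178}\right) = - \frac{25}{13544178}$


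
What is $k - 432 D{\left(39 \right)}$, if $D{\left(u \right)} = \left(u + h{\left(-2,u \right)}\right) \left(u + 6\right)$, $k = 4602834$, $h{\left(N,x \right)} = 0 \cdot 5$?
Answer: $3844674$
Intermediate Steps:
$h{\left(N,x \right)} = 0$
$D{\left(u \right)} = u \left(6 + u\right)$ ($D{\left(u \right)} = \left(u + 0\right) \left(u + 6\right) = u \left(6 + u\right)$)
$k - 432 D{\left(39 \right)} = 4602834 - 432 \cdot 39 \left(6 + 39\right) = 4602834 - 432 \cdot 39 \cdot 45 = 4602834 - 758160 = 3844674$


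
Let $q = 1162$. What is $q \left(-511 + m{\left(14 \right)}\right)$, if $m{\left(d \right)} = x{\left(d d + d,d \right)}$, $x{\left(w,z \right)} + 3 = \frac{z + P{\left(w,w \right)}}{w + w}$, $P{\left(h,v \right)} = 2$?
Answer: $- \frac{8958356}{15} \approx -5.9722 \cdot 10^{5}$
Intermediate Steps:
$x{\left(w,z \right)} = -3 + \frac{2 + z}{2 w}$ ($x{\left(w,z \right)} = -3 + \frac{z + 2}{w + w} = -3 + \frac{2 + z}{2 w}$)
$m{\left(d \right)} = \frac{2 - 6 d^{2} - 5 d}{2 \left(d + d^{2}\right)}$ ($m{\left(d \right)} = \frac{2 + d - 6 \left(d d + d\right)}{2 \left(d d + d\right)} = \frac{2 + d - 6 \left(d^{2} + d\right)}{2 \left(d^{2} + d\right)} = \frac{2 + d - 6 \left(d + d^{2}\right)}{2 \left(d + d^{2}\right)} = \frac{2 + d - \left(6 d + 6 d^{2}\right)}{2 \left(d + d^{2}\right)} = \frac{2 - 6 d^{2} - 5 d}{2 \left(d + d^{2}\right)}$)
$q \left(-511 + m{\left(14 \right)}\right) = 1162 \left(-511 + \frac{2 + 14 - 84 \left(1 + 14\right)}{2 \cdot 14 \left(1 + 14\right)}\right) = 1162 \left(-511 + \frac{1}{2} \cdot \frac{1}{14} \cdot \frac{1}{15} \left(2 + 14 - 84 \cdot 15\right)\right) = 1162 \left(-511 + \frac{1}{2} \cdot \frac{1}{14} \cdot \frac{1}{15} \left(2 + 14 - 1260\right)\right) = 1162 \left(-511 + \frac{1}{2} \cdot \frac{1}{14} \cdot \frac{1}{15} \left(-1244\right)\right) = 1162 \left(-511 - \frac{311}{105}\right) = 1162 \left(- \frac{53966}{105}\right) = - \frac{8958356}{15}$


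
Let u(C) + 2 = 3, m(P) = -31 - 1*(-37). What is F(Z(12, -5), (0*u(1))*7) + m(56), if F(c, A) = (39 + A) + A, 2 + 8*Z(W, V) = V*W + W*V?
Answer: 45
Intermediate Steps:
m(P) = 6 (m(P) = -31 + 37 = 6)
u(C) = 1 (u(C) = -2 + 3 = 1)
Z(W, V) = -1/4 + V*W/4 (Z(W, V) = -1/4 + (V*W + W*V)/8 = -1/4 + (V*W + V*W)/8 = -1/4 + (2*V*W)/8 = -1/4 + V*W/4)
F(c, A) = 39 + 2*A
F(Z(12, -5), (0*u(1))*7) + m(56) = (39 + 2*((0*1)*7)) + 6 = (39 + 2*(0*7)) + 6 = (39 + 2*0) + 6 = (39 + 0) + 6 = 39 + 6 = 45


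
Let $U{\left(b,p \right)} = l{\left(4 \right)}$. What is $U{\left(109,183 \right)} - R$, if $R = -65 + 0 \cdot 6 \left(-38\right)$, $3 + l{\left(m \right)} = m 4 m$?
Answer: $126$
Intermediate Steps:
$l{\left(m \right)} = -3 + 4 m^{2}$ ($l{\left(m \right)} = -3 + m 4 m = -3 + 4 m m = -3 + 4 m^{2}$)
$U{\left(b,p \right)} = 61$ ($U{\left(b,p \right)} = -3 + 4 \cdot 4^{2} = -3 + 4 \cdot 16 = -3 + 64 = 61$)
$R = -65$ ($R = -65 + 0 \left(-38\right) = -65 + 0 = -65$)
$U{\left(109,183 \right)} - R = 61 - -65 = 61 + 65 = 126$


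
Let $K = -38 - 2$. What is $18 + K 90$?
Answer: $-3582$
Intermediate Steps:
$K = -40$
$18 + K 90 = 18 - 3600 = -3582$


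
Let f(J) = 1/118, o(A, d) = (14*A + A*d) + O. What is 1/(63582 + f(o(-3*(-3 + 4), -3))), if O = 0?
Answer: 118/7502677 ≈ 1.5728e-5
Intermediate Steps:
o(A, d) = 14*A + A*d (o(A, d) = (14*A + A*d) + 0 = 14*A + A*d)
f(J) = 1/118
1/(63582 + f(o(-3*(-3 + 4), -3))) = 1/(63582 + 1/118) = 1/(7502677/118) = 118/7502677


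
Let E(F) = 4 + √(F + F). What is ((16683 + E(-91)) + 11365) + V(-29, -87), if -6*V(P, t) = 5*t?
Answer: 56249/2 + I*√182 ≈ 28125.0 + 13.491*I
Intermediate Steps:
V(P, t) = -5*t/6
E(F) = 4 + √2*√F (E(F) = 4 + √(2*F) = 4 + √2*√F)
((16683 + E(-91)) + 11365) + V(-29, -87) = ((16683 + (4 + √2*√(-91))) + 11365) - ⅚*(-87) = ((16683 + (4 + √2*(I*√91))) + 11365) + 145/2 = ((16683 + (4 + I*√182)) + 11365) + 145/2 = ((16687 + I*√182) + 11365) + 145/2 = (28052 + I*√182) + 145/2 = 56249/2 + I*√182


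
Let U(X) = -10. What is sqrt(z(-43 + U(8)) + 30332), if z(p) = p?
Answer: sqrt(30279) ≈ 174.01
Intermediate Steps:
sqrt(z(-43 + U(8)) + 30332) = sqrt((-43 - 10) + 30332) = sqrt(-53 + 30332) = sqrt(30279)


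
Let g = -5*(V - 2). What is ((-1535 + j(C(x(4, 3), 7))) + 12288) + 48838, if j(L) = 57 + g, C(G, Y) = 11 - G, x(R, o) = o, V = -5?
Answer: 59683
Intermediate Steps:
g = 35 (g = -5*(-5 - 2) = -5*(-7) = 35)
j(L) = 92 (j(L) = 57 + 35 = 92)
((-1535 + j(C(x(4, 3), 7))) + 12288) + 48838 = ((-1535 + 92) + 12288) + 48838 = (-1443 + 12288) + 48838 = 10845 + 48838 = 59683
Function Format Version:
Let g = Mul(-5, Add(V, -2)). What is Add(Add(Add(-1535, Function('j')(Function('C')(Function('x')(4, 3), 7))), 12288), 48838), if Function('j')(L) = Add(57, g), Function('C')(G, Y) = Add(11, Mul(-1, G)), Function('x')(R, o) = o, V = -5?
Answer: 59683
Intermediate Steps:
g = 35 (g = Mul(-5, Add(-5, -2)) = Mul(-5, -7) = 35)
Function('j')(L) = 92 (Function('j')(L) = Add(57, 35) = 92)
Add(Add(Add(-1535, Function('j')(Function('C')(Function('x')(4, 3), 7))), 12288), 48838) = Add(Add(Add(-1535, 92), 12288), 48838) = Add(Add(-1443, 12288), 48838) = Add(10845, 48838) = 59683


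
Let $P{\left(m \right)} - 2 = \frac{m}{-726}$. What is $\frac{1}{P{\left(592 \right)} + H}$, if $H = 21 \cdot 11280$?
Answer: $\frac{363}{85987870} \approx 4.2215 \cdot 10^{-6}$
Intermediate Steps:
$H = 236880$
$P{\left(m \right)} = 2 - \frac{m}{726}$ ($P{\left(m \right)} = 2 + \frac{m}{-726} = 2 + m \left(- \frac{1}{726}\right) = 2 - \frac{m}{726}$)
$\frac{1}{P{\left(592 \right)} + H} = \frac{1}{\left(2 - \frac{296}{363}\right) + 236880} = \frac{1}{\frac{430}{363} + 236880} = \frac{1}{\frac{85987870}{363}} = \frac{363}{85987870}$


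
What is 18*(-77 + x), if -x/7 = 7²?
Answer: -7560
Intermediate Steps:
x = -343 (x = -7*7² = -7*49 = -343)
18*(-77 + x) = 18*(-77 - 343) = 18*(-420) = -7560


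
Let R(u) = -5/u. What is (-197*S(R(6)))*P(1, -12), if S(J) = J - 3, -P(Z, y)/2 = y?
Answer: 18124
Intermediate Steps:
P(Z, y) = -2*y
S(J) = -3 + J
(-197*S(R(6)))*P(1, -12) = (-197*(-3 - 5/6))*(-2*(-12)) = -197*(-3 - 5*1/6)*24 = -197*(-3 - 5/6)*24 = -197*(-23/6)*24 = (4531/6)*24 = 18124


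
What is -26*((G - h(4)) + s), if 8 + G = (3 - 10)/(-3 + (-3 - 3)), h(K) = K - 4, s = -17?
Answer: 5668/9 ≈ 629.78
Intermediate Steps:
h(K) = -4 + K
G = -65/9 (G = -8 + (3 - 10)/(-3 + (-3 - 3)) = -8 - 7/(-3 - 6) = -8 - 7/(-9) = -8 - 7*(-1/9) = -8 + 7/9 = -65/9 ≈ -7.2222)
-26*((G - h(4)) + s) = -26*((-65/9 - (-4 + 4)) - 17) = -26*((-65/9 - 1*0) - 17) = -26*((-65/9 + 0) - 17) = -26*(-65/9 - 17) = -26*(-218/9) = 5668/9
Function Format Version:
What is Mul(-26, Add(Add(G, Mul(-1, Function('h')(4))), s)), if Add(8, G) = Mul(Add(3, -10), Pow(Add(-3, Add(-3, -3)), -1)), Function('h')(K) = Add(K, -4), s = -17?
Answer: Rational(5668, 9) ≈ 629.78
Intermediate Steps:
Function('h')(K) = Add(-4, K)
G = Rational(-65, 9) (G = Add(-8, Mul(Add(3, -10), Pow(Add(-3, Add(-3, -3)), -1))) = Add(-8, Mul(-7, Pow(Add(-3, -6), -1))) = Add(-8, Mul(-7, Pow(-9, -1))) = Add(-8, Mul(-7, Rational(-1, 9))) = Add(-8, Rational(7, 9)) = Rational(-65, 9) ≈ -7.2222)
Mul(-26, Add(Add(G, Mul(-1, Function('h')(4))), s)) = Mul(-26, Add(Add(Rational(-65, 9), Mul(-1, Add(-4, 4))), -17)) = Mul(-26, Add(Add(Rational(-65, 9), Mul(-1, 0)), -17)) = Mul(-26, Add(Add(Rational(-65, 9), 0), -17)) = Mul(-26, Add(Rational(-65, 9), -17)) = Mul(-26, Rational(-218, 9)) = Rational(5668, 9)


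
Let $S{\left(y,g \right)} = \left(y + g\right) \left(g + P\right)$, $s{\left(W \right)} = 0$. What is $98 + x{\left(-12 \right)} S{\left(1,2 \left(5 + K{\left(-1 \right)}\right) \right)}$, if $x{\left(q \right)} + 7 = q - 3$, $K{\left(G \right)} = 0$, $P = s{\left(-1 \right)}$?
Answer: $-2322$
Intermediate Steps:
$P = 0$
$S{\left(y,g \right)} = g \left(g + y\right)$ ($S{\left(y,g \right)} = \left(y + g\right) \left(g + 0\right) = \left(g + y\right) g = g \left(g + y\right)$)
$x{\left(q \right)} = -10 + q$ ($x{\left(q \right)} = -7 + \left(q - 3\right) = -7 + \left(-3 + q\right) = -10 + q$)
$98 + x{\left(-12 \right)} S{\left(1,2 \left(5 + K{\left(-1 \right)}\right) \right)} = 98 + \left(-10 - 12\right) 2 \left(5 + 0\right) \left(2 \left(5 + 0\right) + 1\right) = 98 - 22 \cdot 2 \cdot 5 \left(2 \cdot 5 + 1\right) = 98 - 22 \cdot 10 \left(10 + 1\right) = 98 - 22 \cdot 10 \cdot 11 = 98 - 2420 = -2322$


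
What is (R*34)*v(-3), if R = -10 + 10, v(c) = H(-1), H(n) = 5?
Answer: 0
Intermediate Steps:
v(c) = 5
R = 0
(R*34)*v(-3) = (0*34)*5 = 0*5 = 0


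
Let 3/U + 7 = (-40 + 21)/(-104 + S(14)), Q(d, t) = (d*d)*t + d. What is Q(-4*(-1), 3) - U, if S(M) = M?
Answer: 32042/611 ≈ 52.442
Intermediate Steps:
Q(d, t) = d + t*d² (Q(d, t) = d²*t + d = t*d² + d = d + t*d²)
U = -270/611 (U = 3/(-7 + (-40 + 21)/(-104 + 14)) = 3/(-7 - 19/(-90)) = 3/(-7 - 19*(-1/90)) = 3/(-7 + 19/90) = 3/(-611/90) = 3*(-90/611) = -270/611 ≈ -0.44190)
Q(-4*(-1), 3) - U = (-4*(-1))*(1 - 4*(-1)*3) - 1*(-270/611) = 4*(1 + 4*3) + 270/611 = 4*(1 + 12) + 270/611 = 4*13 + 270/611 = 52 + 270/611 = 32042/611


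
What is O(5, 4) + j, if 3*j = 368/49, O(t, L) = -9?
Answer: -955/147 ≈ -6.4966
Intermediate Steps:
j = 368/147 (j = (368/49)/3 = (368*(1/49))/3 = (⅓)*(368/49) = 368/147 ≈ 2.5034)
O(5, 4) + j = -9 + 368/147 = -955/147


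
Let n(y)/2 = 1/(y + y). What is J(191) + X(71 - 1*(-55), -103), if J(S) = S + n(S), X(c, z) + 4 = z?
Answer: 16045/191 ≈ 84.005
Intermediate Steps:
n(y) = 1/y (n(y) = 2/(y + y) = 2/((2*y)) = 2*(1/(2*y)) = 1/y)
X(c, z) = -4 + z
J(S) = S + 1/S
J(191) + X(71 - 1*(-55), -103) = (191 + 1/191) + (-4 - 103) = (191 + 1/191) - 107 = 36482/191 - 107 = 16045/191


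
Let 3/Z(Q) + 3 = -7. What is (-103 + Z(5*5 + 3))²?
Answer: 1067089/100 ≈ 10671.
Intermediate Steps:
Z(Q) = -3/10 (Z(Q) = 3/(-3 - 7) = 3/(-10) = 3*(-⅒) = -3/10)
(-103 + Z(5*5 + 3))² = (-103 - 3/10)² = (-1033/10)² = 1067089/100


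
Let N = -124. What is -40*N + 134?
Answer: 5094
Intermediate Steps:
-40*N + 134 = -40*(-124) + 134 = 4960 + 134 = 5094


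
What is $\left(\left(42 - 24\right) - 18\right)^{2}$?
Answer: $0$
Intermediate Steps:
$\left(\left(42 - 24\right) - 18\right)^{2} = \left(18 - 18\right)^{2} = 0^{2} = 0$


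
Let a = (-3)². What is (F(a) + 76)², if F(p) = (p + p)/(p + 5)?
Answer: 292681/49 ≈ 5973.1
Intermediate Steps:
a = 9
F(p) = 2*p/(5 + p) (F(p) = (2*p)/(5 + p) = 2*p/(5 + p))
(F(a) + 76)² = (2*9/(5 + 9) + 76)² = (2*9/14 + 76)² = (2*9*(1/14) + 76)² = (9/7 + 76)² = (541/7)² = 292681/49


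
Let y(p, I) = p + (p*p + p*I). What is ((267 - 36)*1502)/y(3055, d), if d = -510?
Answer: 173481/3889015 ≈ 0.044608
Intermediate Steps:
y(p, I) = p + p² + I*p (y(p, I) = p + (p² + I*p) = p + p² + I*p)
((267 - 36)*1502)/y(3055, d) = ((267 - 36)*1502)/((3055*(1 - 510 + 3055))) = (231*1502)/((3055*2546)) = 346962/7778030 = 346962*(1/7778030) = 173481/3889015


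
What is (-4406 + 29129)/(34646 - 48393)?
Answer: -24723/13747 ≈ -1.7984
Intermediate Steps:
(-4406 + 29129)/(34646 - 48393) = 24723/(-13747) = 24723*(-1/13747) = -24723/13747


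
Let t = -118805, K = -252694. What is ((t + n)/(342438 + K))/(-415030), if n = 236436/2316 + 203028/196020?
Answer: 374226063403/117425214138909600 ≈ 3.1869e-6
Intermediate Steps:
n = 325113872/3152655 (n = 236436*(1/2316) + 203028*(1/196020) = 19703/193 + 16919/16335 = 325113872/3152655 ≈ 103.12)
((t + n)/(342438 + K))/(-415030) = ((-118805 + 325113872/3152655)/(342438 - 252694))/(-415030) = -374226063403/3152655/89744*(-1/415030) = -374226063403/3152655*1/89744*(-1/415030) = -374226063403/282931870320*(-1/415030) = 374226063403/117425214138909600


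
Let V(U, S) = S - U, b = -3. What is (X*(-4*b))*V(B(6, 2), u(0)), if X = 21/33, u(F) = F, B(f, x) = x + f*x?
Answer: -1176/11 ≈ -106.91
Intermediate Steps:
X = 7/11 (X = 21*(1/33) = 7/11 ≈ 0.63636)
(X*(-4*b))*V(B(6, 2), u(0)) = (7*(-4*(-3))/11)*(0 - 2*(1 + 6)) = ((7/11)*12)*(0 - 2*7) = 84*(0 - 1*14)/11 = 84*(0 - 14)/11 = (84/11)*(-14) = -1176/11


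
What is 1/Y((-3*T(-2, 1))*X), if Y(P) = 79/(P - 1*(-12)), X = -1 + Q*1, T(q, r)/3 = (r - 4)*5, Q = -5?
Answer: -798/79 ≈ -10.101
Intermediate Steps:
T(q, r) = -60 + 15*r (T(q, r) = 3*((r - 4)*5) = 3*((-4 + r)*5) = 3*(-20 + 5*r) = -60 + 15*r)
X = -6 (X = -1 - 5*1 = -1 - 5 = -6)
Y(P) = 79/(12 + P) (Y(P) = 79/(P + 12) = 79/(12 + P))
1/Y((-3*T(-2, 1))*X) = 1/(79/(12 - 3*(-60 + 15*1)*(-6))) = 1/(79/(12 - 3*(-60 + 15)*(-6))) = 1/(79/(12 - 3*(-45)*(-6))) = 1/(79/(12 + 135*(-6))) = 1/(79/(12 - 810)) = 1/(79/(-798)) = 1/(79*(-1/798)) = 1/(-79/798) = -798/79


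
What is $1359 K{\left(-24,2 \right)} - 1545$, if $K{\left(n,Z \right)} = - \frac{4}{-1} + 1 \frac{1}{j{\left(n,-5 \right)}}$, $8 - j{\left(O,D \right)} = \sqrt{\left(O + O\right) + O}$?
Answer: $\frac{67506}{17} + \frac{4077 i \sqrt{2}}{68} \approx 3970.9 + 84.79 i$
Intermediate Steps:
$j{\left(O,D \right)} = 8 - \sqrt{3} \sqrt{O}$ ($j{\left(O,D \right)} = 8 - \sqrt{\left(O + O\right) + O} = 8 - \sqrt{2 O + O} = 8 - \sqrt{3 O} = 8 - \sqrt{3} \sqrt{O}$)
$K{\left(n,Z \right)} = 4 + \frac{1}{8 - \sqrt{3} \sqrt{n}}$ ($K{\left(n,Z \right)} = - \frac{4}{-1} + 1 \frac{1}{8 - \sqrt{3} \sqrt{n}} = \left(-4\right) \left(-1\right) + \frac{1}{8 - \sqrt{3} \sqrt{n}} = 4 + \frac{1}{8 - \sqrt{3} \sqrt{n}}$)
$1359 K{\left(-24,2 \right)} - 1545 = 1359 \left(4 - \frac{1}{-8 + \sqrt{3} \sqrt{-24}}\right) - 1545 = 1359 \left(4 - \frac{1}{-8 + \sqrt{3} \cdot 2 i \sqrt{6}}\right) - 1545 = 1359 \left(4 - \frac{1}{-8 + 6 i \sqrt{2}}\right) - 1545 = \left(5436 - \frac{1359}{-8 + 6 i \sqrt{2}}\right) - 1545 = 3891 - \frac{1359}{-8 + 6 i \sqrt{2}}$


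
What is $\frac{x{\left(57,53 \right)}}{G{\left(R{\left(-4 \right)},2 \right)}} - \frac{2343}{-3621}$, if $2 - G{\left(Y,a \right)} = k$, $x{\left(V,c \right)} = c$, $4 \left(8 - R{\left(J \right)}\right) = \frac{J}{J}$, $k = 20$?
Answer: $- \frac{703}{306} \approx -2.2974$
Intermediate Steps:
$R{\left(J \right)} = \frac{31}{4}$ ($R{\left(J \right)} = 8 - \frac{J \frac{1}{J}}{4} = 8 - \frac{1}{4} = \frac{31}{4}$)
$G{\left(Y,a \right)} = -18$ ($G{\left(Y,a \right)} = 2 - 20 = -18$)
$\frac{x{\left(57,53 \right)}}{G{\left(R{\left(-4 \right)},2 \right)}} - \frac{2343}{-3621} = \frac{53}{-18} - \frac{2343}{-3621} = 53 \left(- \frac{1}{18}\right) - - \frac{11}{17} = - \frac{53}{18} + \frac{11}{17} = - \frac{703}{306}$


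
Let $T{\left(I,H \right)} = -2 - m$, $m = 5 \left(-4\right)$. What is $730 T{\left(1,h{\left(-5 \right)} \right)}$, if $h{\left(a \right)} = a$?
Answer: $13140$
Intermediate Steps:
$m = -20$
$T{\left(I,H \right)} = 18$ ($T{\left(I,H \right)} = -2 - -20 = -2 + 20 = 18$)
$730 T{\left(1,h{\left(-5 \right)} \right)} = 730 \cdot 18 = 13140$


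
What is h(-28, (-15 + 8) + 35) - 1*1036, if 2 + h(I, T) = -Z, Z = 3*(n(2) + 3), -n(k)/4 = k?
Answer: -1023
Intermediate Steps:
n(k) = -4*k
Z = -15 (Z = 3*(-4*2 + 3) = 3*(-8 + 3) = 3*(-5) = -15)
h(I, T) = 13 (h(I, T) = -2 - 1*(-15) = -2 + 15 = 13)
h(-28, (-15 + 8) + 35) - 1*1036 = 13 - 1*1036 = 13 - 1036 = -1023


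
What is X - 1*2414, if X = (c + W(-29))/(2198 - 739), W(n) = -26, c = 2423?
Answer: -3519629/1459 ≈ -2412.4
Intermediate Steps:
X = 2397/1459 (X = (2423 - 26)/(2198 - 739) = 2397/1459 ≈ 1.6429)
X - 1*2414 = 2397/1459 - 1*2414 = 2397/1459 - 2414 = -3519629/1459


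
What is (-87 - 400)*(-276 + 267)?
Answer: 4383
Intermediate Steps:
(-87 - 400)*(-276 + 267) = -487*(-9) = 4383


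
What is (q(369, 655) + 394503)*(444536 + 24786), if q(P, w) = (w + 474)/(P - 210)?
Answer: 29439210842132/159 ≈ 1.8515e+11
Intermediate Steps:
q(P, w) = (474 + w)/(-210 + P)
(q(369, 655) + 394503)*(444536 + 24786) = ((474 + 655)/(-210 + 369) + 394503)*(444536 + 24786) = (1129/159 + 394503)*469322 = (62727106/159)*469322 = 29439210842132/159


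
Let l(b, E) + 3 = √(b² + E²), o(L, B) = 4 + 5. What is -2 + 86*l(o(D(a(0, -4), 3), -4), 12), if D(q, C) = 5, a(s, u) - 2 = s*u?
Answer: 1030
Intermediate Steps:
a(s, u) = 2 + s*u
o(L, B) = 9
l(b, E) = -3 + √(E² + b²) (l(b, E) = -3 + √(b² + E²) = -3 + √(E² + b²))
-2 + 86*l(o(D(a(0, -4), 3), -4), 12) = -2 + 86*(-3 + √(12² + 9²)) = -2 + 86*(-3 + √(144 + 81)) = -2 + 86*(-3 + √225) = -2 + 86*(-3 + 15) = -2 + 86*12 = -2 + 1032 = 1030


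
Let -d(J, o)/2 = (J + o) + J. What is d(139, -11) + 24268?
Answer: 23734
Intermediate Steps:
d(J, o) = -4*J - 2*o (d(J, o) = -2*((J + o) + J) = -2*(o + 2*J) = -4*J - 2*o)
d(139, -11) + 24268 = (-4*139 - 2*(-11)) + 24268 = (-556 + 22) + 24268 = -534 + 24268 = 23734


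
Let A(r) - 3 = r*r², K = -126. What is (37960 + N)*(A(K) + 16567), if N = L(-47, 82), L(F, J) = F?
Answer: -75212036878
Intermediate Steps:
A(r) = 3 + r³ (A(r) = 3 + r*r² = 3 + r³)
N = -47
(37960 + N)*(A(K) + 16567) = (37960 - 47)*((3 + (-126)³) + 16567) = 37913*((3 - 2000376) + 16567) = 37913*(-2000373 + 16567) = 37913*(-1983806) = -75212036878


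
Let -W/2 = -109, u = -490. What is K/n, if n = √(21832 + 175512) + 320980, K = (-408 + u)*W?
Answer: -3927270545/6439247691 + 48941*√12334/6439247691 ≈ -0.60905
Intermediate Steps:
W = 218 (W = -2*(-109) = 218)
K = -195764 (K = (-408 - 490)*218 = -898*218 = -195764)
n = 320980 + 4*√12334 (n = √197344 + 320980 = 4*√12334 + 320980 = 320980 + 4*√12334 ≈ 3.2142e+5)
K/n = -195764/(320980 + 4*√12334)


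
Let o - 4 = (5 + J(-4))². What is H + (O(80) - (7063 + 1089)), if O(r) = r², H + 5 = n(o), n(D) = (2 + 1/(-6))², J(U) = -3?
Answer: -63131/36 ≈ -1753.6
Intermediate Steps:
o = 8 (o = 4 + (5 - 3)² = 4 + 2² = 4 + 4 = 8)
n(D) = 121/36 (n(D) = (2 - ⅙)² = (11/6)² = 121/36)
H = -59/36 (H = -5 + 121/36 = -59/36 ≈ -1.6389)
H + (O(80) - (7063 + 1089)) = -59/36 + (80² - (7063 + 1089)) = -59/36 + (6400 - 1*8152) = -59/36 + (6400 - 8152) = -59/36 - 1752 = -63131/36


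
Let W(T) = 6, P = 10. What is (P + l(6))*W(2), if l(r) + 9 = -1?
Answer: 0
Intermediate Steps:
l(r) = -10 (l(r) = -9 - 1 = -10)
(P + l(6))*W(2) = (10 - 10)*6 = 0*6 = 0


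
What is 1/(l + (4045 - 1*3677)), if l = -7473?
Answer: -1/7105 ≈ -0.00014075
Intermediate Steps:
1/(l + (4045 - 1*3677)) = 1/(-7473 + (4045 - 1*3677)) = 1/(-7473 + (4045 - 3677)) = 1/(-7473 + 368) = 1/(-7105) = -1/7105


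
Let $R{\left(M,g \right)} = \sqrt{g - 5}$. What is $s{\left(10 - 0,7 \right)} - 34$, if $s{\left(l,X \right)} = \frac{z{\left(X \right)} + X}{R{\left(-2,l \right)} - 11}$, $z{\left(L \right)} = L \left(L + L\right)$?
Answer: $- \frac{5099}{116} - \frac{105 \sqrt{5}}{116} \approx -45.981$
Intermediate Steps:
$R{\left(M,g \right)} = \sqrt{-5 + g}$
$z{\left(L \right)} = 2 L^{2}$ ($z{\left(L \right)} = L 2 L = 2 L^{2}$)
$s{\left(l,X \right)} = \frac{X + 2 X^{2}}{-11 + \sqrt{-5 + l}}$ ($s{\left(l,X \right)} = \frac{2 X^{2} + X}{\sqrt{-5 + l} - 11} = \frac{X + 2 X^{2}}{-11 + \sqrt{-5 + l}}$)
$s{\left(10 - 0,7 \right)} - 34 = \frac{7 \left(1 + 2 \cdot 7\right)}{-11 + \sqrt{-5 + \left(10 - 0\right)}} - 34 = \frac{7 \left(1 + 14\right)}{-11 + \sqrt{-5 + \left(10 + 0\right)}} - 34 = 7 \frac{1}{-11 + \sqrt{-5 + 10}} \cdot 15 - 34 = 7 \frac{1}{-11 + \sqrt{5}} \cdot 15 - 34 = \frac{105}{-11 + \sqrt{5}} - 34 = -34 + \frac{105}{-11 + \sqrt{5}}$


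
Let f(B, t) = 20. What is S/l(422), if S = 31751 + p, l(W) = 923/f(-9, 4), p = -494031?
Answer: -711200/71 ≈ -10017.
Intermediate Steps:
l(W) = 923/20
S = -462280 (S = 31751 - 494031 = -462280)
S/l(422) = -462280/923/20 = -462280*20/923 = -711200/71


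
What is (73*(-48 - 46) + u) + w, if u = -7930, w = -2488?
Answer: -17280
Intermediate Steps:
(73*(-48 - 46) + u) + w = (73*(-48 - 46) - 7930) - 2488 = (73*(-94) - 7930) - 2488 = (-6862 - 7930) - 2488 = -14792 - 2488 = -17280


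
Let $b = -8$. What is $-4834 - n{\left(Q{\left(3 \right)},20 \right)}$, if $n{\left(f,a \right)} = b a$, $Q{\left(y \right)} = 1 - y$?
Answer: $-4674$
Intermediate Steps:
$n{\left(f,a \right)} = - 8 a$
$-4834 - n{\left(Q{\left(3 \right)},20 \right)} = -4834 - \left(-8\right) 20 = -4834 - -160 = -4834 + 160 = -4674$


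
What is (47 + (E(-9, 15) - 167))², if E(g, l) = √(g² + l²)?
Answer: 14706 - 720*√34 ≈ 10508.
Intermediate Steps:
(47 + (E(-9, 15) - 167))² = (47 + (√((-9)² + 15²) - 167))² = (47 + (√(81 + 225) - 167))² = (47 + (√306 - 167))² = (47 + (3*√34 - 167))² = (47 + (-167 + 3*√34))² = (-120 + 3*√34)²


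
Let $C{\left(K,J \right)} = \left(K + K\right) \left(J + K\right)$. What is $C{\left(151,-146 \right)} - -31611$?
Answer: $33121$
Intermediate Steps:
$C{\left(K,J \right)} = 2 K \left(J + K\right)$
$C{\left(151,-146 \right)} - -31611 = 2 \cdot 151 \left(-146 + 151\right) - -31611 = 2 \cdot 151 \cdot 5 + 31611 = 1510 + 31611 = 33121$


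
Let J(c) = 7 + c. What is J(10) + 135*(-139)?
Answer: -18748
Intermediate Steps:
J(10) + 135*(-139) = (7 + 10) + 135*(-139) = 17 - 18765 = -18748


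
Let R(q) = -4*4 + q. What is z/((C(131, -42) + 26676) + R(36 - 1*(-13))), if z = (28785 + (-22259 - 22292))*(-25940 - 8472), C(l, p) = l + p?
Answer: 271269796/13399 ≈ 20246.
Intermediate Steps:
R(q) = -16 + q
z = 542539592 (z = (28785 - 44551)*(-34412) = -15766*(-34412) = 542539592)
z/((C(131, -42) + 26676) + R(36 - 1*(-13))) = 542539592/(((131 - 42) + 26676) + (-16 + (36 - 1*(-13)))) = 542539592/((89 + 26676) + (-16 + (36 + 13))) = 542539592/(26765 + (-16 + 49)) = 542539592/(26765 + 33) = 542539592/26798 = 542539592*(1/26798) = 271269796/13399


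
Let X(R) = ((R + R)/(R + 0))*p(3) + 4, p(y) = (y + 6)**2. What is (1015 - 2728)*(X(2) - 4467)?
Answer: 7367613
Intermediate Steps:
p(y) = (6 + y)**2
X(R) = 166 (X(R) = ((R + R)/(R + 0))*(6 + 3)**2 + 4 = ((2*R)/R)*9**2 + 4 = 2*81 + 4 = 162 + 4 = 166)
(1015 - 2728)*(X(2) - 4467) = (1015 - 2728)*(166 - 4467) = -1713*(-4301) = 7367613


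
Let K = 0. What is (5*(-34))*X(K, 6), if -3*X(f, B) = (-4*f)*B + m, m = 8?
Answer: 1360/3 ≈ 453.33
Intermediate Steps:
X(f, B) = -8/3 + 4*B*f/3 (X(f, B) = -((-4*f)*B + 8)/3 = -(-4*B*f + 8)/3 = -(8 - 4*B*f)/3 = -8/3 + 4*B*f/3)
(5*(-34))*X(K, 6) = (5*(-34))*(-8/3 + (4/3)*6*0) = -170*(-8/3 + 0) = -170*(-8/3) = 1360/3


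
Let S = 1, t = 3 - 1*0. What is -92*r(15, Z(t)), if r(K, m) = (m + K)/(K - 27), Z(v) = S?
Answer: 368/3 ≈ 122.67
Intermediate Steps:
t = 3 (t = 3 + 0 = 3)
Z(v) = 1
r(K, m) = (K + m)/(-27 + K)
-92*r(15, Z(t)) = -92*(15 + 1)/(-27 + 15) = -92*16/(-12) = -(-23)*16/3 = -92*(-4/3) = 368/3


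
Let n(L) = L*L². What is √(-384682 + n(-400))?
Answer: I*√64384682 ≈ 8024.0*I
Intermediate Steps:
n(L) = L³
√(-384682 + n(-400)) = √(-384682 + (-400)³) = √(-384682 - 64000000) = √(-64384682) = I*√64384682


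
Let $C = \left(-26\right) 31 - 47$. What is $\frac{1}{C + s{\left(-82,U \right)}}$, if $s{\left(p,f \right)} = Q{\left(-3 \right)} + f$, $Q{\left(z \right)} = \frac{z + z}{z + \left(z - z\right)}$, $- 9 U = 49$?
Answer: $- \frac{9}{7708} \approx -0.0011676$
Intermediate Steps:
$U = - \frac{49}{9}$ ($U = \left(- \frac{1}{9}\right) 49 = - \frac{49}{9} \approx -5.4444$)
$Q{\left(z \right)} = 2$ ($Q{\left(z \right)} = \frac{2 z}{z + 0} = \frac{2 z}{z} = 2$)
$s{\left(p,f \right)} = 2 + f$
$C = -853$ ($C = -806 - 47 = -853$)
$\frac{1}{C + s{\left(-82,U \right)}} = \frac{1}{-853 + \left(2 - \frac{49}{9}\right)} = \frac{1}{-853 - \frac{31}{9}} = \frac{1}{- \frac{7708}{9}} = - \frac{9}{7708}$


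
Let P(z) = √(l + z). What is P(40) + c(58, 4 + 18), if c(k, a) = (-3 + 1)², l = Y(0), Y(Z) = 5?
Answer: 4 + 3*√5 ≈ 10.708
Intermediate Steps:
l = 5
c(k, a) = 4 (c(k, a) = (-2)² = 4)
P(z) = √(5 + z)
P(40) + c(58, 4 + 18) = √(5 + 40) + 4 = √45 + 4 = 3*√5 + 4 = 4 + 3*√5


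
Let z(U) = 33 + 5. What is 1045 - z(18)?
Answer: 1007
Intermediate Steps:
z(U) = 38
1045 - z(18) = 1045 - 1*38 = 1045 - 38 = 1007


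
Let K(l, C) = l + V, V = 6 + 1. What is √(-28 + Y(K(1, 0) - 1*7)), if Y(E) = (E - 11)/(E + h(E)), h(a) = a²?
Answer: I*√33 ≈ 5.7446*I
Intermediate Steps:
V = 7
K(l, C) = 7 + l (K(l, C) = l + 7 = 7 + l)
Y(E) = (-11 + E)/(E + E²) (Y(E) = (E - 11)/(E + E²) = (-11 + E)/(E + E²))
√(-28 + Y(K(1, 0) - 1*7)) = √(-28 + (-11 + ((7 + 1) - 1*7))/(((7 + 1) - 1*7)*(1 + ((7 + 1) - 1*7)))) = √(-28 + (-11 + (8 - 7))/((8 - 7)*(1 + (8 - 7)))) = √(-28 + (-11 + 1)/(1*(1 + 1))) = √(-28 + 1*(-10)/2) = √(-28 + 1*(½)*(-10)) = √(-28 - 5) = √(-33) = I*√33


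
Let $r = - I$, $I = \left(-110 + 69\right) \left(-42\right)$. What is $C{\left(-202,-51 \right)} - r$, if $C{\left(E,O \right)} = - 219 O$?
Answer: $12891$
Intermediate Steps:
$I = 1722$ ($I = \left(-41\right) \left(-42\right) = 1722$)
$r = -1722$ ($r = \left(-1\right) 1722 = -1722$)
$C{\left(-202,-51 \right)} - r = \left(-219\right) \left(-51\right) - -1722 = 11169 + 1722 = 12891$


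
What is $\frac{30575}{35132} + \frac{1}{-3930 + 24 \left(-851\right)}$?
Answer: $\frac{372294209}{427802364} \approx 0.87025$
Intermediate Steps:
$\frac{30575}{35132} + \frac{1}{-3930 + 24 \left(-851\right)} = 30575 \cdot \frac{1}{35132} + \frac{1}{-3930 - 20424} = \frac{30575}{35132} + \frac{1}{-24354} = \frac{30575}{35132} - \frac{1}{24354} = \frac{372294209}{427802364}$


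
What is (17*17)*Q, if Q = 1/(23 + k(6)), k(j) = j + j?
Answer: 289/35 ≈ 8.2571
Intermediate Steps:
k(j) = 2*j
Q = 1/35 (Q = 1/(23 + 2*6) = 1/(23 + 12) = 1/35 ≈ 0.028571)
(17*17)*Q = (17*17)*(1/35) = 289*(1/35) = 289/35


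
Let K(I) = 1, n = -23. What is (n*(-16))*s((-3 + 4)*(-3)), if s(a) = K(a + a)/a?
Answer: -368/3 ≈ -122.67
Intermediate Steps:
s(a) = 1/a
(n*(-16))*s((-3 + 4)*(-3)) = (-23*(-16))/(((-3 + 4)*(-3))) = 368/((1*(-3))) = 368/(-3) = 368*(-1/3) = -368/3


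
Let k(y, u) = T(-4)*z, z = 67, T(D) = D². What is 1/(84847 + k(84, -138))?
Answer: 1/85919 ≈ 1.1639e-5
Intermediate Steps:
k(y, u) = 1072 (k(y, u) = (-4)²*67 = 16*67 = 1072)
1/(84847 + k(84, -138)) = 1/(84847 + 1072) = 1/85919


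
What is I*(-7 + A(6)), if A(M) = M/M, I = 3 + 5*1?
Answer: -48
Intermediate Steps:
I = 8 (I = 3 + 5 = 8)
A(M) = 1
I*(-7 + A(6)) = 8*(-7 + 1) = 8*(-6) = -48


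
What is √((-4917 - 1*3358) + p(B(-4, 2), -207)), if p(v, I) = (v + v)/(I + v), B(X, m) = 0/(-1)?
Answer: 5*I*√331 ≈ 90.967*I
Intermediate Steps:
B(X, m) = 0 (B(X, m) = 0*(-1) = 0)
p(v, I) = 2*v/(I + v) (p(v, I) = (2*v)/(I + v) = 2*v/(I + v))
√((-4917 - 1*3358) + p(B(-4, 2), -207)) = √((-4917 - 1*3358) + 2*0/(-207 + 0)) = √((-4917 - 3358) + 2*0/(-207)) = √(-8275 + 2*0*(-1/207)) = √(-8275 + 0) = √(-8275) = 5*I*√331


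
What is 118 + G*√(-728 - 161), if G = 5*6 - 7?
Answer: 118 + 23*I*√889 ≈ 118.0 + 685.77*I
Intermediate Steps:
G = 23 (G = 30 - 7 = 23)
118 + G*√(-728 - 161) = 118 + 23*√(-728 - 161) = 118 + 23*√(-889) = 118 + 23*(I*√889) = 118 + 23*I*√889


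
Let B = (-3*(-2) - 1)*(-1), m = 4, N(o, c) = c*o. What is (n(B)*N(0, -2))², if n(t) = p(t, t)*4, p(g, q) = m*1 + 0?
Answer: 0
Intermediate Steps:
B = -5 (B = (6 - 1)*(-1) = 5*(-1) = -5)
p(g, q) = 4 (p(g, q) = 4*1 + 0 = 4 + 0 = 4)
n(t) = 16 (n(t) = 4*4 = 16)
(n(B)*N(0, -2))² = (16*(-2*0))² = (16*0)² = 0² = 0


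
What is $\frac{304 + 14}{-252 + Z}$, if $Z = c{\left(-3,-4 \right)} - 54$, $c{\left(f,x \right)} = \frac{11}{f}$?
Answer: $- \frac{954}{929} \approx -1.0269$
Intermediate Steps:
$Z = - \frac{173}{3}$ ($Z = \frac{11}{-3} - 54 = 11 \left(- \frac{1}{3}\right) - 54 = - \frac{11}{3} - 54 = - \frac{173}{3} \approx -57.667$)
$\frac{304 + 14}{-252 + Z} = \frac{304 + 14}{-252 - \frac{173}{3}} = \frac{318}{- \frac{929}{3}} = 318 \left(- \frac{3}{929}\right) = - \frac{954}{929}$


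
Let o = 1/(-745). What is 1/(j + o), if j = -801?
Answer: -745/596746 ≈ -0.0012484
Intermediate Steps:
o = -1/745 ≈ -0.0013423
1/(j + o) = 1/(-801 - 1/745) = 1/(-596746/745) = -745/596746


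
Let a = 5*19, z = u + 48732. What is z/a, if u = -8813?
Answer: 2101/5 ≈ 420.20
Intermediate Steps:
z = 39919 (z = -8813 + 48732 = 39919)
a = 95
z/a = 39919/95 = 39919*(1/95) = 2101/5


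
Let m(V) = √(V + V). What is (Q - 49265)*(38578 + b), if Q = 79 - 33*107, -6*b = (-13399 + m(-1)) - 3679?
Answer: -6551299741/3 + 52717*I*√2/6 ≈ -2.1838e+9 + 12426.0*I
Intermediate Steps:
m(V) = √2*√V (m(V) = √(2*V) = √2*√V)
b = 8539/3 - I*√2/6 (b = -((-13399 + √2*√(-1)) - 3679)/6 = -((-13399 + √2*I) - 3679)/6 = -((-13399 + I*√2) - 3679)/6 = -(-17078 + I*√2)/6 = 8539/3 - I*√2/6 ≈ 2846.3 - 0.2357*I)
Q = -3452 (Q = 79 - 3531 = -3452)
(Q - 49265)*(38578 + b) = (-3452 - 49265)*(38578 + (8539/3 - I*√2/6)) = -52717*(124273/3 - I*√2/6) = -6551299741/3 + 52717*I*√2/6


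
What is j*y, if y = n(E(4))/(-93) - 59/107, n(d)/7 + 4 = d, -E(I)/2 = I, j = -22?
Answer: -25674/3317 ≈ -7.7401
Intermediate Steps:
E(I) = -2*I
n(d) = -28 + 7*d
y = 1167/3317 (y = (-28 + 7*(-2*4))/(-93) - 59/107 = (-28 + 7*(-8))*(-1/93) - 59*1/107 = (-28 - 56)*(-1/93) - 59/107 = -84*(-1/93) - 59/107 = 28/31 - 59/107 = 1167/3317 ≈ 0.35182)
j*y = -22*1167/3317 = -25674/3317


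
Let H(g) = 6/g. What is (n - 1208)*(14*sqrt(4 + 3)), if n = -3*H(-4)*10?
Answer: -16282*sqrt(7) ≈ -43078.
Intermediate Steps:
n = 45 (n = -18/(-4)*10 = -18*(-1)/4*10 = -3*(-3/2)*10 = (9/2)*10 = 45)
(n - 1208)*(14*sqrt(4 + 3)) = (45 - 1208)*(14*sqrt(4 + 3)) = -16282*sqrt(7)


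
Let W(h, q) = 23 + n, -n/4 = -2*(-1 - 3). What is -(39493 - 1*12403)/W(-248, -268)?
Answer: 3010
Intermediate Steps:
n = -32 (n = -(-8)*(-1 - 3) = -(-8)*(-4) = -4*8 = -32)
W(h, q) = -9 (W(h, q) = 23 - 32 = -9)
-(39493 - 1*12403)/W(-248, -268) = -(39493 - 1*12403)/(-9) = -(39493 - 12403)*(-1)/9 = -27090*(-1)/9 = -1*(-3010) = 3010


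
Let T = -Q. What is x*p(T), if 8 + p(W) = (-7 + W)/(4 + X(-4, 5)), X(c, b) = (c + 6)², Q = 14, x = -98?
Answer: 4165/4 ≈ 1041.3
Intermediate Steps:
X(c, b) = (6 + c)²
T = -14 (T = -1*14 = -14)
p(W) = -71/8 + W/8 (p(W) = -8 + (-7 + W)/(4 + (6 - 4)²) = -8 + (-7 + W)/(4 + 2²) = -8 + (-7 + W)/(4 + 4) = -8 + (-7 + W)/8 = -8 + (-7 + W)*(⅛) = -8 + (-7/8 + W/8) = -71/8 + W/8)
x*p(T) = -98*(-71/8 + (⅛)*(-14)) = -98*(-71/8 - 7/4) = -98*(-85/8) = 4165/4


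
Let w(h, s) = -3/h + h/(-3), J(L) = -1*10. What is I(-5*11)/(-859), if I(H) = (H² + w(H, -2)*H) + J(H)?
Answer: -6011/2577 ≈ -2.3326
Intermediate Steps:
J(L) = -10
w(h, s) = -3/h - h/3 (w(h, s) = -3/h + h*(-⅓) = -3/h - h/3)
I(H) = -10 + H² + H*(-3/H - H/3) (I(H) = (H² + (-3/H - H/3)*H) - 10 = (H² + H*(-3/H - H/3)) - 10 = -10 + H² + H*(-3/H - H/3))
I(-5*11)/(-859) = (-13 + 2*(-5*11)²/3)/(-859) = (-13 + (⅔)*(-55)²)*(-1/859) = (-13 + (⅔)*3025)*(-1/859) = (-13 + 6050/3)*(-1/859) = (6011/3)*(-1/859) = -6011/2577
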